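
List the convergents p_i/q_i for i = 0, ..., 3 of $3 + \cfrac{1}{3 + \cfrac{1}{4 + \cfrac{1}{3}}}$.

3/1, 10/3, 43/13, 139/42

Using the convergent recurrence p_i = a_i*p_{i-1} + p_{i-2}, q_i = a_i*q_{i-1} + q_{i-2} with p_{-2}=0, p_{-1}=1, q_{-2}=1, q_{-1}=0:
  i=0: a_0=3, p_0 = 3*1 + 0 = 3, q_0 = 3*0 + 1 = 1.
  i=1: a_1=3, p_1 = 3*3 + 1 = 10, q_1 = 3*1 + 0 = 3.
  i=2: a_2=4, p_2 = 4*10 + 3 = 43, q_2 = 4*3 + 1 = 13.
  i=3: a_3=3, p_3 = 3*43 + 10 = 139, q_3 = 3*13 + 3 = 42.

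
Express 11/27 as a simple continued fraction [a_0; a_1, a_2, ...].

[0; 2, 2, 5]

Run the Euclidean algorithm on 11 and 27; the successive quotients are the partial quotients a_0, a_1, ... (each step inverts the fractional part left over by the previous one):
  11 = 0*27 + 11, so a_0 = 0.
  27 = 2*11 + 5, so a_1 = 2.
  11 = 2*5 + 1, so a_2 = 2.
  5 = 5*1 + 0, so a_3 = 5.
The remainder reaches 0 after 4 divisions, so the expansion has 4 partial quotients, read off in order.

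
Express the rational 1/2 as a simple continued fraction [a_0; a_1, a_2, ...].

[0; 2]

Run the Euclidean algorithm on 1 and 2; the successive quotients are the partial quotients a_0, a_1, ... (each step inverts the fractional part left over by the previous one):
  1 = 0*2 + 1, so a_0 = 0.
  2 = 2*1 + 0, so a_1 = 2.
The remainder reaches 0 after 2 divisions, so the expansion has 2 partial quotients, read off in order.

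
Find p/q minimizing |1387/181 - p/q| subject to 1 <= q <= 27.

Expand x = 1387/181 as a continued fraction with the Euclidean algorithm:
  1387 = 7*181 + 120, so a_0 = 7.
  181 = 1*120 + 61, so a_1 = 1.
  120 = 1*61 + 59, so a_2 = 1.
  61 = 1*59 + 2, so a_3 = 1.
  59 = 29*2 + 1, so a_4 = 29.
  2 = 2*1 + 0, so a_5 = 2.
so x = [7; 1, 1, 1, 29, 2].
Convergents (p_i = a_i*p_{i-1} + p_{i-2}, q_i = a_i*q_{i-1} + q_{i-2} with p_{-2}=0, p_{-1}=1, q_{-2}=1, q_{-1}=0), until the denominator exceeds 27:
  i=0: a_0=7, p_0 = 7*1 + 0 = 7, q_0 = 7*0 + 1 = 1.
  i=1: a_1=1, p_1 = 1*7 + 1 = 8, q_1 = 1*1 + 0 = 1.
  i=2: a_2=1, p_2 = 1*8 + 7 = 15, q_2 = 1*1 + 1 = 2.
  i=3: a_3=1, p_3 = 1*15 + 8 = 23, q_3 = 1*2 + 1 = 3.
  i=4: a_4=29, p_4 = 29*23 + 15 = 682, q_4 = 29*3 + 2 = 89.
q_4 = 89 > 27, so the last convergent with denominator <= 27 is p_3/q_3 = 23/3.
The closest fraction with denominator <= 27 is either p_3/q_3 or the intermediate fraction (k*p_3 + p_2)/(k*q_3 + q_2) with the largest k >= 1 whose denominator stays <= 27; these approach x as k grows, and every other convergent or intermediate fraction in range is farther away.
Largest k: floor((27 - q_2)/q_3) = floor((27 - 2)/3) = 8.
That gives (8*23 + 15)/(8*3 + 2) = 199/26.
Compare the errors: |x - 23/3| = |1387*3 - 23*181|/(181*3) = 2/543, and |x - 199/26| = |1387*26 - 199*181|/(181*26) = 43/4706.
Cross-multiplying, 2*4706 = 9412 < 23349 = 43*543, so 2/543 is smaller: the convergent 23/3 is closer to x than 199/26.

23/3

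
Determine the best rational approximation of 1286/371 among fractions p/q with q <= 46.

52/15

Expand x = 1286/371 as a continued fraction with the Euclidean algorithm:
  1286 = 3*371 + 173, so a_0 = 3.
  371 = 2*173 + 25, so a_1 = 2.
  173 = 6*25 + 23, so a_2 = 6.
  25 = 1*23 + 2, so a_3 = 1.
  23 = 11*2 + 1, so a_4 = 11.
  2 = 2*1 + 0, so a_5 = 2.
so x = [3; 2, 6, 1, 11, 2].
Convergents (p_i = a_i*p_{i-1} + p_{i-2}, q_i = a_i*q_{i-1} + q_{i-2} with p_{-2}=0, p_{-1}=1, q_{-2}=1, q_{-1}=0), until the denominator exceeds 46:
  i=0: a_0=3, p_0 = 3*1 + 0 = 3, q_0 = 3*0 + 1 = 1.
  i=1: a_1=2, p_1 = 2*3 + 1 = 7, q_1 = 2*1 + 0 = 2.
  i=2: a_2=6, p_2 = 6*7 + 3 = 45, q_2 = 6*2 + 1 = 13.
  i=3: a_3=1, p_3 = 1*45 + 7 = 52, q_3 = 1*13 + 2 = 15.
  i=4: a_4=11, p_4 = 11*52 + 45 = 617, q_4 = 11*15 + 13 = 178.
q_4 = 178 > 46, so the last convergent with denominator <= 46 is p_3/q_3 = 52/15.
The closest fraction with denominator <= 46 is either p_3/q_3 or the intermediate fraction (k*p_3 + p_2)/(k*q_3 + q_2) with the largest k >= 1 whose denominator stays <= 46; these approach x as k grows, and every other convergent or intermediate fraction in range is farther away.
Largest k: floor((46 - q_2)/q_3) = floor((46 - 13)/15) = 2.
That gives (2*52 + 45)/(2*15 + 13) = 149/43.
Compare the errors: |x - 52/15| = |1286*15 - 52*371|/(371*15) = 2/5565, and |x - 149/43| = |1286*43 - 149*371|/(371*43) = 19/15953.
Cross-multiplying, 2*15953 = 31906 < 105735 = 19*5565, so 2/5565 is smaller: the convergent 52/15 is closer to x than 149/43.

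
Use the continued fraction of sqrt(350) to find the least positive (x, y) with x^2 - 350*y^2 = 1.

First expand sqrt(350) as a continued fraction. With x_i = (sqrt(350) + m_i)/d_i and (m_0, d_0) = (0, 1): a_0 = floor(sqrt(350)) = 18, since 18^2 = 324 <= 350 < 361 = 19^2.
Iterate m_{i+1} = d_i*a_i - m_i, d_{i+1} = (350 - m_{i+1}^2)/d_i, a_{i+1} = floor((a_0 + m_{i+1})/d_{i+1}):
  m_1 = 1*18 - 0 = 18, d_1 = (350 - 18^2)/1 = 26/1 = 26, a_1 = floor((18 + 18)/26) = 1.
  m_2 = 26*1 - 18 = 8, d_2 = (350 - 8^2)/26 = 286/26 = 11, a_2 = floor((18 + 8)/11) = 2.
  m_3 = 11*2 - 8 = 14, d_3 = (350 - 14^2)/11 = 154/11 = 14, a_3 = floor((18 + 14)/14) = 2.
  m_4 = 14*2 - 14 = 14, d_4 = (350 - 14^2)/14 = 154/14 = 11, a_4 = floor((18 + 14)/11) = 2.
  m_5 = 11*2 - 14 = 8, d_5 = (350 - 8^2)/11 = 286/11 = 26, a_5 = floor((18 + 8)/26) = 1.
  m_6 = 26*1 - 8 = 18, d_6 = (350 - 18^2)/26 = 26/26 = 1, a_6 = floor((18 + 18)/1) = 36.
  m_7 = 1*36 - 18 = 18, d_7 = (350 - 18^2)/1 = 26/1 = 26: (m_7, d_7) = (m_1, d_1) = (18, 26), so from here the quotients repeat a_1, ..., a_6; the period length is 6.
So sqrt(350) = [18; (1, 2, 2, 2, 1, 36)] with period length k = 6.
k is even, so the fundamental solution of x^2 - 350y^2 = 1 is (p_{k-1}, q_{k-1}) = (p_5, q_5); compute convergents through index 5.
Convergents (p_i = a_i*p_{i-1} + p_{i-2}, q_i = a_i*q_{i-1} + q_{i-2} with p_{-2}=0, p_{-1}=1, q_{-2}=1, q_{-1}=0):
  i=0: a_0=18, p_0 = 18*1 + 0 = 18, q_0 = 18*0 + 1 = 1.
  i=1: a_1=1, p_1 = 1*18 + 1 = 19, q_1 = 1*1 + 0 = 1.
  i=2: a_2=2, p_2 = 2*19 + 18 = 56, q_2 = 2*1 + 1 = 3.
  i=3: a_3=2, p_3 = 2*56 + 19 = 131, q_3 = 2*3 + 1 = 7.
  i=4: a_4=2, p_4 = 2*131 + 56 = 318, q_4 = 2*7 + 3 = 17.
  i=5: a_5=1, p_5 = 1*318 + 131 = 449, q_5 = 1*17 + 7 = 24.
Check: 449^2 - 350*24^2 = 201601 - 201600 = 1, so (x, y) = (449, 24) solves the equation, and by the theorem it is the least positive solution.

(x, y) = (449, 24)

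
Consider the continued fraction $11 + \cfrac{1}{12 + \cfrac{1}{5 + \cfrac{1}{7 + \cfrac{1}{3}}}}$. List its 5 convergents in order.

Using the convergent recurrence p_i = a_i*p_{i-1} + p_{i-2}, q_i = a_i*q_{i-1} + q_{i-2} with p_{-2}=0, p_{-1}=1, q_{-2}=1, q_{-1}=0:
  i=0: a_0=11, p_0 = 11*1 + 0 = 11, q_0 = 11*0 + 1 = 1.
  i=1: a_1=12, p_1 = 12*11 + 1 = 133, q_1 = 12*1 + 0 = 12.
  i=2: a_2=5, p_2 = 5*133 + 11 = 676, q_2 = 5*12 + 1 = 61.
  i=3: a_3=7, p_3 = 7*676 + 133 = 4865, q_3 = 7*61 + 12 = 439.
  i=4: a_4=3, p_4 = 3*4865 + 676 = 15271, q_4 = 3*439 + 61 = 1378.

11/1, 133/12, 676/61, 4865/439, 15271/1378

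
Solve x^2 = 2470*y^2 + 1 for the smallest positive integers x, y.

First expand sqrt(2470) as a continued fraction. With x_i = (sqrt(2470) + m_i)/d_i and (m_0, d_0) = (0, 1): a_0 = floor(sqrt(2470)) = 49, since 49^2 = 2401 <= 2470 < 2500 = 50^2.
Iterate m_{i+1} = d_i*a_i - m_i, d_{i+1} = (2470 - m_{i+1}^2)/d_i, a_{i+1} = floor((a_0 + m_{i+1})/d_{i+1}):
  m_1 = 1*49 - 0 = 49, d_1 = (2470 - 49^2)/1 = 69/1 = 69, a_1 = floor((49 + 49)/69) = 1.
  m_2 = 69*1 - 49 = 20, d_2 = (2470 - 20^2)/69 = 2070/69 = 30, a_2 = floor((49 + 20)/30) = 2.
  m_3 = 30*2 - 20 = 40, d_3 = (2470 - 40^2)/30 = 870/30 = 29, a_3 = floor((49 + 40)/29) = 3.
  m_4 = 29*3 - 40 = 47, d_4 = (2470 - 47^2)/29 = 261/29 = 9, a_4 = floor((49 + 47)/9) = 10.
  m_5 = 9*10 - 47 = 43, d_5 = (2470 - 43^2)/9 = 621/9 = 69, a_5 = floor((49 + 43)/69) = 1.
  m_6 = 69*1 - 43 = 26, d_6 = (2470 - 26^2)/69 = 1794/69 = 26, a_6 = floor((49 + 26)/26) = 2.
  m_7 = 26*2 - 26 = 26, d_7 = (2470 - 26^2)/26 = 1794/26 = 69, a_7 = floor((49 + 26)/69) = 1.
  m_8 = 69*1 - 26 = 43, d_8 = (2470 - 43^2)/69 = 621/69 = 9, a_8 = floor((49 + 43)/9) = 10.
  m_9 = 9*10 - 43 = 47, d_9 = (2470 - 47^2)/9 = 261/9 = 29, a_9 = floor((49 + 47)/29) = 3.
  m_10 = 29*3 - 47 = 40, d_10 = (2470 - 40^2)/29 = 870/29 = 30, a_10 = floor((49 + 40)/30) = 2.
  m_11 = 30*2 - 40 = 20, d_11 = (2470 - 20^2)/30 = 2070/30 = 69, a_11 = floor((49 + 20)/69) = 1.
  m_12 = 69*1 - 20 = 49, d_12 = (2470 - 49^2)/69 = 69/69 = 1, a_12 = floor((49 + 49)/1) = 98.
  m_13 = 1*98 - 49 = 49, d_13 = (2470 - 49^2)/1 = 69/1 = 69: (m_13, d_13) = (m_1, d_1) = (49, 69), so from here the quotients repeat a_1, ..., a_12; the period length is 12.
So sqrt(2470) = [49; (1, 2, 3, 10, 1, 2, 1, 10, 3, 2, 1, 98)] with period length k = 12.
k is even, so the fundamental solution of x^2 - 2470y^2 = 1 is (p_{k-1}, q_{k-1}) = (p_11, q_11); compute convergents through index 11.
Convergents (p_i = a_i*p_{i-1} + p_{i-2}, q_i = a_i*q_{i-1} + q_{i-2} with p_{-2}=0, p_{-1}=1, q_{-2}=1, q_{-1}=0):
  i=0: a_0=49, p_0 = 49*1 + 0 = 49, q_0 = 49*0 + 1 = 1.
  i=1: a_1=1, p_1 = 1*49 + 1 = 50, q_1 = 1*1 + 0 = 1.
  i=2: a_2=2, p_2 = 2*50 + 49 = 149, q_2 = 2*1 + 1 = 3.
  i=3: a_3=3, p_3 = 3*149 + 50 = 497, q_3 = 3*3 + 1 = 10.
  i=4: a_4=10, p_4 = 10*497 + 149 = 5119, q_4 = 10*10 + 3 = 103.
  i=5: a_5=1, p_5 = 1*5119 + 497 = 5616, q_5 = 1*103 + 10 = 113.
  i=6: a_6=2, p_6 = 2*5616 + 5119 = 16351, q_6 = 2*113 + 103 = 329.
  i=7: a_7=1, p_7 = 1*16351 + 5616 = 21967, q_7 = 1*329 + 113 = 442.
  i=8: a_8=10, p_8 = 10*21967 + 16351 = 236021, q_8 = 10*442 + 329 = 4749.
  i=9: a_9=3, p_9 = 3*236021 + 21967 = 730030, q_9 = 3*4749 + 442 = 14689.
  i=10: a_10=2, p_10 = 2*730030 + 236021 = 1696081, q_10 = 2*14689 + 4749 = 34127.
  i=11: a_11=1, p_11 = 1*1696081 + 730030 = 2426111, q_11 = 1*34127 + 14689 = 48816.
Check: 2426111^2 - 2470*48816^2 = 5886014584321 - 5886014584320 = 1, so (x, y) = (2426111, 48816) solves the equation, and by the theorem it is the least positive solution.

(x, y) = (2426111, 48816)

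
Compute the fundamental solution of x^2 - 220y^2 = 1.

(x, y) = (89, 6)

First expand sqrt(220) as a continued fraction. With x_i = (sqrt(220) + m_i)/d_i and (m_0, d_0) = (0, 1): a_0 = floor(sqrt(220)) = 14, since 14^2 = 196 <= 220 < 225 = 15^2.
Iterate m_{i+1} = d_i*a_i - m_i, d_{i+1} = (220 - m_{i+1}^2)/d_i, a_{i+1} = floor((a_0 + m_{i+1})/d_{i+1}):
  m_1 = 1*14 - 0 = 14, d_1 = (220 - 14^2)/1 = 24/1 = 24, a_1 = floor((14 + 14)/24) = 1.
  m_2 = 24*1 - 14 = 10, d_2 = (220 - 10^2)/24 = 120/24 = 5, a_2 = floor((14 + 10)/5) = 4.
  m_3 = 5*4 - 10 = 10, d_3 = (220 - 10^2)/5 = 120/5 = 24, a_3 = floor((14 + 10)/24) = 1.
  m_4 = 24*1 - 10 = 14, d_4 = (220 - 14^2)/24 = 24/24 = 1, a_4 = floor((14 + 14)/1) = 28.
  m_5 = 1*28 - 14 = 14, d_5 = (220 - 14^2)/1 = 24/1 = 24: (m_5, d_5) = (m_1, d_1) = (14, 24), so from here the quotients repeat a_1, ..., a_4; the period length is 4.
So sqrt(220) = [14; (1, 4, 1, 28)] with period length k = 4.
k is even, so the fundamental solution of x^2 - 220y^2 = 1 is (p_{k-1}, q_{k-1}) = (p_3, q_3); compute convergents through index 3.
Convergents (p_i = a_i*p_{i-1} + p_{i-2}, q_i = a_i*q_{i-1} + q_{i-2} with p_{-2}=0, p_{-1}=1, q_{-2}=1, q_{-1}=0):
  i=0: a_0=14, p_0 = 14*1 + 0 = 14, q_0 = 14*0 + 1 = 1.
  i=1: a_1=1, p_1 = 1*14 + 1 = 15, q_1 = 1*1 + 0 = 1.
  i=2: a_2=4, p_2 = 4*15 + 14 = 74, q_2 = 4*1 + 1 = 5.
  i=3: a_3=1, p_3 = 1*74 + 15 = 89, q_3 = 1*5 + 1 = 6.
Check: 89^2 - 220*6^2 = 7921 - 7920 = 1, so (x, y) = (89, 6) solves the equation, and by the theorem it is the least positive solution.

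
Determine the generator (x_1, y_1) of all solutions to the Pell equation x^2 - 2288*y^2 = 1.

First expand sqrt(2288) as a continued fraction. With x_i = (sqrt(2288) + m_i)/d_i and (m_0, d_0) = (0, 1): a_0 = floor(sqrt(2288)) = 47, since 47^2 = 2209 <= 2288 < 2304 = 48^2.
Iterate m_{i+1} = d_i*a_i - m_i, d_{i+1} = (2288 - m_{i+1}^2)/d_i, a_{i+1} = floor((a_0 + m_{i+1})/d_{i+1}):
  m_1 = 1*47 - 0 = 47, d_1 = (2288 - 47^2)/1 = 79/1 = 79, a_1 = floor((47 + 47)/79) = 1.
  m_2 = 79*1 - 47 = 32, d_2 = (2288 - 32^2)/79 = 1264/79 = 16, a_2 = floor((47 + 32)/16) = 4.
  m_3 = 16*4 - 32 = 32, d_3 = (2288 - 32^2)/16 = 1264/16 = 79, a_3 = floor((47 + 32)/79) = 1.
  m_4 = 79*1 - 32 = 47, d_4 = (2288 - 47^2)/79 = 79/79 = 1, a_4 = floor((47 + 47)/1) = 94.
  m_5 = 1*94 - 47 = 47, d_5 = (2288 - 47^2)/1 = 79/1 = 79: (m_5, d_5) = (m_1, d_1) = (47, 79), so from here the quotients repeat a_1, ..., a_4; the period length is 4.
So sqrt(2288) = [47; (1, 4, 1, 94)] with period length k = 4.
k is even, so the fundamental solution of x^2 - 2288y^2 = 1 is (p_{k-1}, q_{k-1}) = (p_3, q_3); compute convergents through index 3.
Convergents (p_i = a_i*p_{i-1} + p_{i-2}, q_i = a_i*q_{i-1} + q_{i-2} with p_{-2}=0, p_{-1}=1, q_{-2}=1, q_{-1}=0):
  i=0: a_0=47, p_0 = 47*1 + 0 = 47, q_0 = 47*0 + 1 = 1.
  i=1: a_1=1, p_1 = 1*47 + 1 = 48, q_1 = 1*1 + 0 = 1.
  i=2: a_2=4, p_2 = 4*48 + 47 = 239, q_2 = 4*1 + 1 = 5.
  i=3: a_3=1, p_3 = 1*239 + 48 = 287, q_3 = 1*5 + 1 = 6.
Check: 287^2 - 2288*6^2 = 82369 - 82368 = 1, so (x, y) = (287, 6) solves the equation, and by the theorem it is the least positive solution.

(x, y) = (287, 6)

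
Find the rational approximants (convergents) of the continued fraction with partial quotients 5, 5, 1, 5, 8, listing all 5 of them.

Using the convergent recurrence p_i = a_i*p_{i-1} + p_{i-2}, q_i = a_i*q_{i-1} + q_{i-2} with p_{-2}=0, p_{-1}=1, q_{-2}=1, q_{-1}=0:
  i=0: a_0=5, p_0 = 5*1 + 0 = 5, q_0 = 5*0 + 1 = 1.
  i=1: a_1=5, p_1 = 5*5 + 1 = 26, q_1 = 5*1 + 0 = 5.
  i=2: a_2=1, p_2 = 1*26 + 5 = 31, q_2 = 1*5 + 1 = 6.
  i=3: a_3=5, p_3 = 5*31 + 26 = 181, q_3 = 5*6 + 5 = 35.
  i=4: a_4=8, p_4 = 8*181 + 31 = 1479, q_4 = 8*35 + 6 = 286.

5/1, 26/5, 31/6, 181/35, 1479/286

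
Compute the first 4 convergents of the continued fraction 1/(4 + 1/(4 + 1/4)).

Using the convergent recurrence p_i = a_i*p_{i-1} + p_{i-2}, q_i = a_i*q_{i-1} + q_{i-2} with p_{-2}=0, p_{-1}=1, q_{-2}=1, q_{-1}=0:
  i=0: a_0=0, p_0 = 0*1 + 0 = 0, q_0 = 0*0 + 1 = 1.
  i=1: a_1=4, p_1 = 4*0 + 1 = 1, q_1 = 4*1 + 0 = 4.
  i=2: a_2=4, p_2 = 4*1 + 0 = 4, q_2 = 4*4 + 1 = 17.
  i=3: a_3=4, p_3 = 4*4 + 1 = 17, q_3 = 4*17 + 4 = 72.

0/1, 1/4, 4/17, 17/72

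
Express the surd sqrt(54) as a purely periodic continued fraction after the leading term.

[7; (2, 1, 6, 1, 2, 14)]

Write x_i = (sqrt(54) + m_i)/d_i with (m_0, d_0) = (0, 1). a_0 = floor(sqrt(54)) = 7, since 7^2 = 49 <= 54 < 64 = 8^2.
Iterate m_{i+1} = d_i*a_i - m_i, d_{i+1} = (54 - m_{i+1}^2)/d_i, a_{i+1} = floor((a_0 + m_{i+1})/d_{i+1}):
  m_1 = 1*7 - 0 = 7, d_1 = (54 - 7^2)/1 = 5/1 = 5, a_1 = floor((7 + 7)/5) = 2.
  m_2 = 5*2 - 7 = 3, d_2 = (54 - 3^2)/5 = 45/5 = 9, a_2 = floor((7 + 3)/9) = 1.
  m_3 = 9*1 - 3 = 6, d_3 = (54 - 6^2)/9 = 18/9 = 2, a_3 = floor((7 + 6)/2) = 6.
  m_4 = 2*6 - 6 = 6, d_4 = (54 - 6^2)/2 = 18/2 = 9, a_4 = floor((7 + 6)/9) = 1.
  m_5 = 9*1 - 6 = 3, d_5 = (54 - 3^2)/9 = 45/9 = 5, a_5 = floor((7 + 3)/5) = 2.
  m_6 = 5*2 - 3 = 7, d_6 = (54 - 7^2)/5 = 5/5 = 1, a_6 = floor((7 + 7)/1) = 14.
  m_7 = 1*14 - 7 = 7, d_7 = (54 - 7^2)/1 = 5/1 = 5: (m_7, d_7) = (m_1, d_1) = (7, 5), so from here the quotients repeat a_1, ..., a_6; the period length is 6.
Hence the expansion of sqrt(54) is a_0 = 7 followed by the repeating block 2, 1, 6, 1, 2, 14 (period 6).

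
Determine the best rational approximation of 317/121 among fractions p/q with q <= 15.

34/13

Expand x = 317/121 as a continued fraction with the Euclidean algorithm:
  317 = 2*121 + 75, so a_0 = 2.
  121 = 1*75 + 46, so a_1 = 1.
  75 = 1*46 + 29, so a_2 = 1.
  46 = 1*29 + 17, so a_3 = 1.
  29 = 1*17 + 12, so a_4 = 1.
  17 = 1*12 + 5, so a_5 = 1.
  12 = 2*5 + 2, so a_6 = 2.
  5 = 2*2 + 1, so a_7 = 2.
  2 = 2*1 + 0, so a_8 = 2.
so x = [2; 1, 1, 1, 1, 1, 2, 2, 2].
Convergents (p_i = a_i*p_{i-1} + p_{i-2}, q_i = a_i*q_{i-1} + q_{i-2} with p_{-2}=0, p_{-1}=1, q_{-2}=1, q_{-1}=0), until the denominator exceeds 15:
  i=0: a_0=2, p_0 = 2*1 + 0 = 2, q_0 = 2*0 + 1 = 1.
  i=1: a_1=1, p_1 = 1*2 + 1 = 3, q_1 = 1*1 + 0 = 1.
  i=2: a_2=1, p_2 = 1*3 + 2 = 5, q_2 = 1*1 + 1 = 2.
  i=3: a_3=1, p_3 = 1*5 + 3 = 8, q_3 = 1*2 + 1 = 3.
  i=4: a_4=1, p_4 = 1*8 + 5 = 13, q_4 = 1*3 + 2 = 5.
  i=5: a_5=1, p_5 = 1*13 + 8 = 21, q_5 = 1*5 + 3 = 8.
  i=6: a_6=2, p_6 = 2*21 + 13 = 55, q_6 = 2*8 + 5 = 21.
q_6 = 21 > 15, so the last convergent with denominator <= 15 is p_5/q_5 = 21/8.
The closest fraction with denominator <= 15 is either p_5/q_5 or the intermediate fraction (k*p_5 + p_4)/(k*q_5 + q_4) with the largest k >= 1 whose denominator stays <= 15; these approach x as k grows, and every other convergent or intermediate fraction in range is farther away.
Largest k: floor((15 - q_4)/q_5) = floor((15 - 5)/8) = 1.
That gives (1*21 + 13)/(1*8 + 5) = 34/13.
Compare the errors: |x - 21/8| = |317*8 - 21*121|/(121*8) = 5/968, and |x - 34/13| = |317*13 - 34*121|/(121*13) = 7/1573.
Cross-multiplying, 7*968 = 6776 < 7865 = 5*1573, so 7/1573 is smaller: the intermediate fraction 34/13 is closer to x than 21/8.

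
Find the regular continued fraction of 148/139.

Run the Euclidean algorithm on 148 and 139; the successive quotients are the partial quotients a_0, a_1, ... (each step inverts the fractional part left over by the previous one):
  148 = 1*139 + 9, so a_0 = 1.
  139 = 15*9 + 4, so a_1 = 15.
  9 = 2*4 + 1, so a_2 = 2.
  4 = 4*1 + 0, so a_3 = 4.
The remainder reaches 0 after 4 divisions, so the expansion has 4 partial quotients, read off in order.

[1; 15, 2, 4]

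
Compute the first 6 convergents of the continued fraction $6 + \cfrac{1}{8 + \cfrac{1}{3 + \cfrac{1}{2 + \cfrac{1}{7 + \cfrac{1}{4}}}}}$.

Using the convergent recurrence p_i = a_i*p_{i-1} + p_{i-2}, q_i = a_i*q_{i-1} + q_{i-2} with p_{-2}=0, p_{-1}=1, q_{-2}=1, q_{-1}=0:
  i=0: a_0=6, p_0 = 6*1 + 0 = 6, q_0 = 6*0 + 1 = 1.
  i=1: a_1=8, p_1 = 8*6 + 1 = 49, q_1 = 8*1 + 0 = 8.
  i=2: a_2=3, p_2 = 3*49 + 6 = 153, q_2 = 3*8 + 1 = 25.
  i=3: a_3=2, p_3 = 2*153 + 49 = 355, q_3 = 2*25 + 8 = 58.
  i=4: a_4=7, p_4 = 7*355 + 153 = 2638, q_4 = 7*58 + 25 = 431.
  i=5: a_5=4, p_5 = 4*2638 + 355 = 10907, q_5 = 4*431 + 58 = 1782.

6/1, 49/8, 153/25, 355/58, 2638/431, 10907/1782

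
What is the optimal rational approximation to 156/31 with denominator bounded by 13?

5/1

Expand x = 156/31 as a continued fraction with the Euclidean algorithm:
  156 = 5*31 + 1, so a_0 = 5.
  31 = 31*1 + 0, so a_1 = 31.
so x = [5; 31].
Convergents (p_i = a_i*p_{i-1} + p_{i-2}, q_i = a_i*q_{i-1} + q_{i-2} with p_{-2}=0, p_{-1}=1, q_{-2}=1, q_{-1}=0), until the denominator exceeds 13:
  i=0: a_0=5, p_0 = 5*1 + 0 = 5, q_0 = 5*0 + 1 = 1.
  i=1: a_1=31, p_1 = 31*5 + 1 = 156, q_1 = 31*1 + 0 = 31.
q_1 = 31 > 13, so the last convergent with denominator <= 13 is p_0/q_0 = 5/1.
The closest fraction with denominator <= 13 is either p_0/q_0 or the intermediate fraction (k*p_0 + p_{-1})/(k*q_0 + q_{-1}) with the largest k >= 1 whose denominator stays <= 13; these approach x as k grows, and every other convergent or intermediate fraction in range is farther away.
Largest k: floor((13 - q_{-1})/q_0) = floor((13 - 0)/1) = 13 (using the seeds p_{-1} = 1, q_{-1} = 0).
That gives (13*5 + 1)/(13*1 + 0) = 66/13.
Compare the errors: |x - 5/1| = |156*1 - 5*31|/(31*1) = 1/31, and |x - 66/13| = |156*13 - 66*31|/(31*13) = 18/403.
Cross-multiplying, 1*403 = 403 < 558 = 18*31, so 1/31 is smaller: the convergent 5/1 is closer to x than 66/13.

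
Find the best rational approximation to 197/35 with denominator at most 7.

28/5

Expand x = 197/35 as a continued fraction with the Euclidean algorithm:
  197 = 5*35 + 22, so a_0 = 5.
  35 = 1*22 + 13, so a_1 = 1.
  22 = 1*13 + 9, so a_2 = 1.
  13 = 1*9 + 4, so a_3 = 1.
  9 = 2*4 + 1, so a_4 = 2.
  4 = 4*1 + 0, so a_5 = 4.
so x = [5; 1, 1, 1, 2, 4].
Convergents (p_i = a_i*p_{i-1} + p_{i-2}, q_i = a_i*q_{i-1} + q_{i-2} with p_{-2}=0, p_{-1}=1, q_{-2}=1, q_{-1}=0), until the denominator exceeds 7:
  i=0: a_0=5, p_0 = 5*1 + 0 = 5, q_0 = 5*0 + 1 = 1.
  i=1: a_1=1, p_1 = 1*5 + 1 = 6, q_1 = 1*1 + 0 = 1.
  i=2: a_2=1, p_2 = 1*6 + 5 = 11, q_2 = 1*1 + 1 = 2.
  i=3: a_3=1, p_3 = 1*11 + 6 = 17, q_3 = 1*2 + 1 = 3.
  i=4: a_4=2, p_4 = 2*17 + 11 = 45, q_4 = 2*3 + 2 = 8.
q_4 = 8 > 7, so the last convergent with denominator <= 7 is p_3/q_3 = 17/3.
The closest fraction with denominator <= 7 is either p_3/q_3 or the intermediate fraction (k*p_3 + p_2)/(k*q_3 + q_2) with the largest k >= 1 whose denominator stays <= 7; these approach x as k grows, and every other convergent or intermediate fraction in range is farther away.
Largest k: floor((7 - q_2)/q_3) = floor((7 - 2)/3) = 1.
That gives (1*17 + 11)/(1*3 + 2) = 28/5.
Compare the errors: |x - 17/3| = |197*3 - 17*35|/(35*3) = 4/105, and |x - 28/5| = |197*5 - 28*35|/(35*5) = 5/175.
Cross-multiplying, 5*105 = 525 < 700 = 4*175, so 5/175 is smaller: the intermediate fraction 28/5 is closer to x than 17/3.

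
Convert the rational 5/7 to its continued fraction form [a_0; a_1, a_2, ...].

Run the Euclidean algorithm on 5 and 7; the successive quotients are the partial quotients a_0, a_1, ... (each step inverts the fractional part left over by the previous one):
  5 = 0*7 + 5, so a_0 = 0.
  7 = 1*5 + 2, so a_1 = 1.
  5 = 2*2 + 1, so a_2 = 2.
  2 = 2*1 + 0, so a_3 = 2.
The remainder reaches 0 after 4 divisions, so the expansion has 4 partial quotients, read off in order.

[0; 1, 2, 2]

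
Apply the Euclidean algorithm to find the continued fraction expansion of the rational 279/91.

[3; 15, 6]

Run the Euclidean algorithm on 279 and 91; the successive quotients are the partial quotients a_0, a_1, ... (each step inverts the fractional part left over by the previous one):
  279 = 3*91 + 6, so a_0 = 3.
  91 = 15*6 + 1, so a_1 = 15.
  6 = 6*1 + 0, so a_2 = 6.
The remainder reaches 0 after 3 divisions, so the expansion has 3 partial quotients, read off in order.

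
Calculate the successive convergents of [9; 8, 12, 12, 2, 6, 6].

Using the convergent recurrence p_i = a_i*p_{i-1} + p_{i-2}, q_i = a_i*q_{i-1} + q_{i-2} with p_{-2}=0, p_{-1}=1, q_{-2}=1, q_{-1}=0:
  i=0: a_0=9, p_0 = 9*1 + 0 = 9, q_0 = 9*0 + 1 = 1.
  i=1: a_1=8, p_1 = 8*9 + 1 = 73, q_1 = 8*1 + 0 = 8.
  i=2: a_2=12, p_2 = 12*73 + 9 = 885, q_2 = 12*8 + 1 = 97.
  i=3: a_3=12, p_3 = 12*885 + 73 = 10693, q_3 = 12*97 + 8 = 1172.
  i=4: a_4=2, p_4 = 2*10693 + 885 = 22271, q_4 = 2*1172 + 97 = 2441.
  i=5: a_5=6, p_5 = 6*22271 + 10693 = 144319, q_5 = 6*2441 + 1172 = 15818.
  i=6: a_6=6, p_6 = 6*144319 + 22271 = 888185, q_6 = 6*15818 + 2441 = 97349.

9/1, 73/8, 885/97, 10693/1172, 22271/2441, 144319/15818, 888185/97349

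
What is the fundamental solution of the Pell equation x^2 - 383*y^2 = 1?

(x, y) = (18768, 959)

First expand sqrt(383) as a continued fraction. With x_i = (sqrt(383) + m_i)/d_i and (m_0, d_0) = (0, 1): a_0 = floor(sqrt(383)) = 19, since 19^2 = 361 <= 383 < 400 = 20^2.
Iterate m_{i+1} = d_i*a_i - m_i, d_{i+1} = (383 - m_{i+1}^2)/d_i, a_{i+1} = floor((a_0 + m_{i+1})/d_{i+1}):
  m_1 = 1*19 - 0 = 19, d_1 = (383 - 19^2)/1 = 22/1 = 22, a_1 = floor((19 + 19)/22) = 1.
  m_2 = 22*1 - 19 = 3, d_2 = (383 - 3^2)/22 = 374/22 = 17, a_2 = floor((19 + 3)/17) = 1.
  m_3 = 17*1 - 3 = 14, d_3 = (383 - 14^2)/17 = 187/17 = 11, a_3 = floor((19 + 14)/11) = 3.
  m_4 = 11*3 - 14 = 19, d_4 = (383 - 19^2)/11 = 22/11 = 2, a_4 = floor((19 + 19)/2) = 19.
  m_5 = 2*19 - 19 = 19, d_5 = (383 - 19^2)/2 = 22/2 = 11, a_5 = floor((19 + 19)/11) = 3.
  m_6 = 11*3 - 19 = 14, d_6 = (383 - 14^2)/11 = 187/11 = 17, a_6 = floor((19 + 14)/17) = 1.
  m_7 = 17*1 - 14 = 3, d_7 = (383 - 3^2)/17 = 374/17 = 22, a_7 = floor((19 + 3)/22) = 1.
  m_8 = 22*1 - 3 = 19, d_8 = (383 - 19^2)/22 = 22/22 = 1, a_8 = floor((19 + 19)/1) = 38.
  m_9 = 1*38 - 19 = 19, d_9 = (383 - 19^2)/1 = 22/1 = 22: (m_9, d_9) = (m_1, d_1) = (19, 22), so from here the quotients repeat a_1, ..., a_8; the period length is 8.
So sqrt(383) = [19; (1, 1, 3, 19, 3, 1, 1, 38)] with period length k = 8.
k is even, so the fundamental solution of x^2 - 383y^2 = 1 is (p_{k-1}, q_{k-1}) = (p_7, q_7); compute convergents through index 7.
Convergents (p_i = a_i*p_{i-1} + p_{i-2}, q_i = a_i*q_{i-1} + q_{i-2} with p_{-2}=0, p_{-1}=1, q_{-2}=1, q_{-1}=0):
  i=0: a_0=19, p_0 = 19*1 + 0 = 19, q_0 = 19*0 + 1 = 1.
  i=1: a_1=1, p_1 = 1*19 + 1 = 20, q_1 = 1*1 + 0 = 1.
  i=2: a_2=1, p_2 = 1*20 + 19 = 39, q_2 = 1*1 + 1 = 2.
  i=3: a_3=3, p_3 = 3*39 + 20 = 137, q_3 = 3*2 + 1 = 7.
  i=4: a_4=19, p_4 = 19*137 + 39 = 2642, q_4 = 19*7 + 2 = 135.
  i=5: a_5=3, p_5 = 3*2642 + 137 = 8063, q_5 = 3*135 + 7 = 412.
  i=6: a_6=1, p_6 = 1*8063 + 2642 = 10705, q_6 = 1*412 + 135 = 547.
  i=7: a_7=1, p_7 = 1*10705 + 8063 = 18768, q_7 = 1*547 + 412 = 959.
Check: 18768^2 - 383*959^2 = 352237824 - 352237823 = 1, so (x, y) = (18768, 959) solves the equation, and by the theorem it is the least positive solution.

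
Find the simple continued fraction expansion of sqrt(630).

Write x_i = (sqrt(630) + m_i)/d_i with (m_0, d_0) = (0, 1). a_0 = floor(sqrt(630)) = 25, since 25^2 = 625 <= 630 < 676 = 26^2.
Iterate m_{i+1} = d_i*a_i - m_i, d_{i+1} = (630 - m_{i+1}^2)/d_i, a_{i+1} = floor((a_0 + m_{i+1})/d_{i+1}):
  m_1 = 1*25 - 0 = 25, d_1 = (630 - 25^2)/1 = 5/1 = 5, a_1 = floor((25 + 25)/5) = 10.
  m_2 = 5*10 - 25 = 25, d_2 = (630 - 25^2)/5 = 5/5 = 1, a_2 = floor((25 + 25)/1) = 50.
  m_3 = 1*50 - 25 = 25, d_3 = (630 - 25^2)/1 = 5/1 = 5: (m_3, d_3) = (m_1, d_1) = (25, 5), so from here the quotients repeat a_1, a_2; the period length is 2.
Hence the expansion of sqrt(630) is a_0 = 25 followed by the repeating block 10, 50 (period 2).

[25; (10, 50)]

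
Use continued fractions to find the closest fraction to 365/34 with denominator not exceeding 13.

118/11

Expand x = 365/34 as a continued fraction with the Euclidean algorithm:
  365 = 10*34 + 25, so a_0 = 10.
  34 = 1*25 + 9, so a_1 = 1.
  25 = 2*9 + 7, so a_2 = 2.
  9 = 1*7 + 2, so a_3 = 1.
  7 = 3*2 + 1, so a_4 = 3.
  2 = 2*1 + 0, so a_5 = 2.
so x = [10; 1, 2, 1, 3, 2].
Convergents (p_i = a_i*p_{i-1} + p_{i-2}, q_i = a_i*q_{i-1} + q_{i-2} with p_{-2}=0, p_{-1}=1, q_{-2}=1, q_{-1}=0), until the denominator exceeds 13:
  i=0: a_0=10, p_0 = 10*1 + 0 = 10, q_0 = 10*0 + 1 = 1.
  i=1: a_1=1, p_1 = 1*10 + 1 = 11, q_1 = 1*1 + 0 = 1.
  i=2: a_2=2, p_2 = 2*11 + 10 = 32, q_2 = 2*1 + 1 = 3.
  i=3: a_3=1, p_3 = 1*32 + 11 = 43, q_3 = 1*3 + 1 = 4.
  i=4: a_4=3, p_4 = 3*43 + 32 = 161, q_4 = 3*4 + 3 = 15.
q_4 = 15 > 13, so the last convergent with denominator <= 13 is p_3/q_3 = 43/4.
The closest fraction with denominator <= 13 is either p_3/q_3 or the intermediate fraction (k*p_3 + p_2)/(k*q_3 + q_2) with the largest k >= 1 whose denominator stays <= 13; these approach x as k grows, and every other convergent or intermediate fraction in range is farther away.
Largest k: floor((13 - q_2)/q_3) = floor((13 - 3)/4) = 2.
That gives (2*43 + 32)/(2*4 + 3) = 118/11.
Compare the errors: |x - 43/4| = |365*4 - 43*34|/(34*4) = 2/136, and |x - 118/11| = |365*11 - 118*34|/(34*11) = 3/374.
Cross-multiplying, 3*136 = 408 < 748 = 2*374, so 3/374 is smaller: the intermediate fraction 118/11 is closer to x than 43/4.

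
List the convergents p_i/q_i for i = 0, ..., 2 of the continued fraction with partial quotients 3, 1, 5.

3/1, 4/1, 23/6

Using the convergent recurrence p_i = a_i*p_{i-1} + p_{i-2}, q_i = a_i*q_{i-1} + q_{i-2} with p_{-2}=0, p_{-1}=1, q_{-2}=1, q_{-1}=0:
  i=0: a_0=3, p_0 = 3*1 + 0 = 3, q_0 = 3*0 + 1 = 1.
  i=1: a_1=1, p_1 = 1*3 + 1 = 4, q_1 = 1*1 + 0 = 1.
  i=2: a_2=5, p_2 = 5*4 + 3 = 23, q_2 = 5*1 + 1 = 6.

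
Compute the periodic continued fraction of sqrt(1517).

[38; (1, 18, 2, 18, 1, 76)]

Write x_i = (sqrt(1517) + m_i)/d_i with (m_0, d_0) = (0, 1). a_0 = floor(sqrt(1517)) = 38, since 38^2 = 1444 <= 1517 < 1521 = 39^2.
Iterate m_{i+1} = d_i*a_i - m_i, d_{i+1} = (1517 - m_{i+1}^2)/d_i, a_{i+1} = floor((a_0 + m_{i+1})/d_{i+1}):
  m_1 = 1*38 - 0 = 38, d_1 = (1517 - 38^2)/1 = 73/1 = 73, a_1 = floor((38 + 38)/73) = 1.
  m_2 = 73*1 - 38 = 35, d_2 = (1517 - 35^2)/73 = 292/73 = 4, a_2 = floor((38 + 35)/4) = 18.
  m_3 = 4*18 - 35 = 37, d_3 = (1517 - 37^2)/4 = 148/4 = 37, a_3 = floor((38 + 37)/37) = 2.
  m_4 = 37*2 - 37 = 37, d_4 = (1517 - 37^2)/37 = 148/37 = 4, a_4 = floor((38 + 37)/4) = 18.
  m_5 = 4*18 - 37 = 35, d_5 = (1517 - 35^2)/4 = 292/4 = 73, a_5 = floor((38 + 35)/73) = 1.
  m_6 = 73*1 - 35 = 38, d_6 = (1517 - 38^2)/73 = 73/73 = 1, a_6 = floor((38 + 38)/1) = 76.
  m_7 = 1*76 - 38 = 38, d_7 = (1517 - 38^2)/1 = 73/1 = 73: (m_7, d_7) = (m_1, d_1) = (38, 73), so from here the quotients repeat a_1, ..., a_6; the period length is 6.
Hence the expansion of sqrt(1517) is a_0 = 38 followed by the repeating block 1, 18, 2, 18, 1, 76 (period 6).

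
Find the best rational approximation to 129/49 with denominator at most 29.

50/19

Expand x = 129/49 as a continued fraction with the Euclidean algorithm:
  129 = 2*49 + 31, so a_0 = 2.
  49 = 1*31 + 18, so a_1 = 1.
  31 = 1*18 + 13, so a_2 = 1.
  18 = 1*13 + 5, so a_3 = 1.
  13 = 2*5 + 3, so a_4 = 2.
  5 = 1*3 + 2, so a_5 = 1.
  3 = 1*2 + 1, so a_6 = 1.
  2 = 2*1 + 0, so a_7 = 2.
so x = [2; 1, 1, 1, 2, 1, 1, 2].
Convergents (p_i = a_i*p_{i-1} + p_{i-2}, q_i = a_i*q_{i-1} + q_{i-2} with p_{-2}=0, p_{-1}=1, q_{-2}=1, q_{-1}=0), until the denominator exceeds 29:
  i=0: a_0=2, p_0 = 2*1 + 0 = 2, q_0 = 2*0 + 1 = 1.
  i=1: a_1=1, p_1 = 1*2 + 1 = 3, q_1 = 1*1 + 0 = 1.
  i=2: a_2=1, p_2 = 1*3 + 2 = 5, q_2 = 1*1 + 1 = 2.
  i=3: a_3=1, p_3 = 1*5 + 3 = 8, q_3 = 1*2 + 1 = 3.
  i=4: a_4=2, p_4 = 2*8 + 5 = 21, q_4 = 2*3 + 2 = 8.
  i=5: a_5=1, p_5 = 1*21 + 8 = 29, q_5 = 1*8 + 3 = 11.
  i=6: a_6=1, p_6 = 1*29 + 21 = 50, q_6 = 1*11 + 8 = 19.
  i=7: a_7=2, p_7 = 2*50 + 29 = 129, q_7 = 2*19 + 11 = 49.
q_7 = 49 > 29, so the last convergent with denominator <= 29 is p_6/q_6 = 50/19.
The closest fraction with denominator <= 29 is either p_6/q_6 or the intermediate fraction (k*p_6 + p_5)/(k*q_6 + q_5) with the largest k >= 1 whose denominator stays <= 29; these approach x as k grows, and every other convergent or intermediate fraction in range is farther away.
Largest k: floor((29 - q_5)/q_6) = floor((29 - 11)/19) = 0.
Since k = 0, no intermediate fraction beyond p_6/q_6 has denominator <= 29, so the convergent 50/19 is the closest (its error is |129*19 - 50*49|/(49*19) = 1/931).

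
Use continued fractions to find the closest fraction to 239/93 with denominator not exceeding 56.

Expand x = 239/93 as a continued fraction with the Euclidean algorithm:
  239 = 2*93 + 53, so a_0 = 2.
  93 = 1*53 + 40, so a_1 = 1.
  53 = 1*40 + 13, so a_2 = 1.
  40 = 3*13 + 1, so a_3 = 3.
  13 = 13*1 + 0, so a_4 = 13.
so x = [2; 1, 1, 3, 13].
Convergents (p_i = a_i*p_{i-1} + p_{i-2}, q_i = a_i*q_{i-1} + q_{i-2} with p_{-2}=0, p_{-1}=1, q_{-2}=1, q_{-1}=0), until the denominator exceeds 56:
  i=0: a_0=2, p_0 = 2*1 + 0 = 2, q_0 = 2*0 + 1 = 1.
  i=1: a_1=1, p_1 = 1*2 + 1 = 3, q_1 = 1*1 + 0 = 1.
  i=2: a_2=1, p_2 = 1*3 + 2 = 5, q_2 = 1*1 + 1 = 2.
  i=3: a_3=3, p_3 = 3*5 + 3 = 18, q_3 = 3*2 + 1 = 7.
  i=4: a_4=13, p_4 = 13*18 + 5 = 239, q_4 = 13*7 + 2 = 93.
q_4 = 93 > 56, so the last convergent with denominator <= 56 is p_3/q_3 = 18/7.
The closest fraction with denominator <= 56 is either p_3/q_3 or the intermediate fraction (k*p_3 + p_2)/(k*q_3 + q_2) with the largest k >= 1 whose denominator stays <= 56; these approach x as k grows, and every other convergent or intermediate fraction in range is farther away.
Largest k: floor((56 - q_2)/q_3) = floor((56 - 2)/7) = 7.
That gives (7*18 + 5)/(7*7 + 2) = 131/51.
Compare the errors: |x - 18/7| = |239*7 - 18*93|/(93*7) = 1/651, and |x - 131/51| = |239*51 - 131*93|/(93*51) = 6/4743.
Cross-multiplying, 6*651 = 3906 < 4743 = 1*4743, so 6/4743 is smaller: the intermediate fraction 131/51 is closer to x than 18/7.

131/51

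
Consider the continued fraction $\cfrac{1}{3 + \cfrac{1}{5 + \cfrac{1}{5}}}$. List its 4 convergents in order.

Using the convergent recurrence p_i = a_i*p_{i-1} + p_{i-2}, q_i = a_i*q_{i-1} + q_{i-2} with p_{-2}=0, p_{-1}=1, q_{-2}=1, q_{-1}=0:
  i=0: a_0=0, p_0 = 0*1 + 0 = 0, q_0 = 0*0 + 1 = 1.
  i=1: a_1=3, p_1 = 3*0 + 1 = 1, q_1 = 3*1 + 0 = 3.
  i=2: a_2=5, p_2 = 5*1 + 0 = 5, q_2 = 5*3 + 1 = 16.
  i=3: a_3=5, p_3 = 5*5 + 1 = 26, q_3 = 5*16 + 3 = 83.

0/1, 1/3, 5/16, 26/83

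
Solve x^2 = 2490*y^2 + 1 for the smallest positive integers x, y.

(x, y) = (499, 10)

First expand sqrt(2490) as a continued fraction. With x_i = (sqrt(2490) + m_i)/d_i and (m_0, d_0) = (0, 1): a_0 = floor(sqrt(2490)) = 49, since 49^2 = 2401 <= 2490 < 2500 = 50^2.
Iterate m_{i+1} = d_i*a_i - m_i, d_{i+1} = (2490 - m_{i+1}^2)/d_i, a_{i+1} = floor((a_0 + m_{i+1})/d_{i+1}):
  m_1 = 1*49 - 0 = 49, d_1 = (2490 - 49^2)/1 = 89/1 = 89, a_1 = floor((49 + 49)/89) = 1.
  m_2 = 89*1 - 49 = 40, d_2 = (2490 - 40^2)/89 = 890/89 = 10, a_2 = floor((49 + 40)/10) = 8.
  m_3 = 10*8 - 40 = 40, d_3 = (2490 - 40^2)/10 = 890/10 = 89, a_3 = floor((49 + 40)/89) = 1.
  m_4 = 89*1 - 40 = 49, d_4 = (2490 - 49^2)/89 = 89/89 = 1, a_4 = floor((49 + 49)/1) = 98.
  m_5 = 1*98 - 49 = 49, d_5 = (2490 - 49^2)/1 = 89/1 = 89: (m_5, d_5) = (m_1, d_1) = (49, 89), so from here the quotients repeat a_1, ..., a_4; the period length is 4.
So sqrt(2490) = [49; (1, 8, 1, 98)] with period length k = 4.
k is even, so the fundamental solution of x^2 - 2490y^2 = 1 is (p_{k-1}, q_{k-1}) = (p_3, q_3); compute convergents through index 3.
Convergents (p_i = a_i*p_{i-1} + p_{i-2}, q_i = a_i*q_{i-1} + q_{i-2} with p_{-2}=0, p_{-1}=1, q_{-2}=1, q_{-1}=0):
  i=0: a_0=49, p_0 = 49*1 + 0 = 49, q_0 = 49*0 + 1 = 1.
  i=1: a_1=1, p_1 = 1*49 + 1 = 50, q_1 = 1*1 + 0 = 1.
  i=2: a_2=8, p_2 = 8*50 + 49 = 449, q_2 = 8*1 + 1 = 9.
  i=3: a_3=1, p_3 = 1*449 + 50 = 499, q_3 = 1*9 + 1 = 10.
Check: 499^2 - 2490*10^2 = 249001 - 249000 = 1, so (x, y) = (499, 10) solves the equation, and by the theorem it is the least positive solution.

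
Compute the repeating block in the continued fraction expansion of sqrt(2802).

[52; (1, 14, 7, 2, 52, 2, 7, 14, 1, 104)]

Write x_i = (sqrt(2802) + m_i)/d_i with (m_0, d_0) = (0, 1). a_0 = floor(sqrt(2802)) = 52, since 52^2 = 2704 <= 2802 < 2809 = 53^2.
Iterate m_{i+1} = d_i*a_i - m_i, d_{i+1} = (2802 - m_{i+1}^2)/d_i, a_{i+1} = floor((a_0 + m_{i+1})/d_{i+1}):
  m_1 = 1*52 - 0 = 52, d_1 = (2802 - 52^2)/1 = 98/1 = 98, a_1 = floor((52 + 52)/98) = 1.
  m_2 = 98*1 - 52 = 46, d_2 = (2802 - 46^2)/98 = 686/98 = 7, a_2 = floor((52 + 46)/7) = 14.
  m_3 = 7*14 - 46 = 52, d_3 = (2802 - 52^2)/7 = 98/7 = 14, a_3 = floor((52 + 52)/14) = 7.
  m_4 = 14*7 - 52 = 46, d_4 = (2802 - 46^2)/14 = 686/14 = 49, a_4 = floor((52 + 46)/49) = 2.
  m_5 = 49*2 - 46 = 52, d_5 = (2802 - 52^2)/49 = 98/49 = 2, a_5 = floor((52 + 52)/2) = 52.
  m_6 = 2*52 - 52 = 52, d_6 = (2802 - 52^2)/2 = 98/2 = 49, a_6 = floor((52 + 52)/49) = 2.
  m_7 = 49*2 - 52 = 46, d_7 = (2802 - 46^2)/49 = 686/49 = 14, a_7 = floor((52 + 46)/14) = 7.
  m_8 = 14*7 - 46 = 52, d_8 = (2802 - 52^2)/14 = 98/14 = 7, a_8 = floor((52 + 52)/7) = 14.
  m_9 = 7*14 - 52 = 46, d_9 = (2802 - 46^2)/7 = 686/7 = 98, a_9 = floor((52 + 46)/98) = 1.
  m_10 = 98*1 - 46 = 52, d_10 = (2802 - 52^2)/98 = 98/98 = 1, a_10 = floor((52 + 52)/1) = 104.
  m_11 = 1*104 - 52 = 52, d_11 = (2802 - 52^2)/1 = 98/1 = 98: (m_11, d_11) = (m_1, d_1) = (52, 98), so from here the quotients repeat a_1, ..., a_10; the period length is 10.
Hence the expansion of sqrt(2802) is a_0 = 52 followed by the repeating block 1, 14, 7, 2, 52, 2, 7, 14, 1, 104 (period 10).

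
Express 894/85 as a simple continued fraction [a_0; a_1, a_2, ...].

Run the Euclidean algorithm on 894 and 85; the successive quotients are the partial quotients a_0, a_1, ... (each step inverts the fractional part left over by the previous one):
  894 = 10*85 + 44, so a_0 = 10.
  85 = 1*44 + 41, so a_1 = 1.
  44 = 1*41 + 3, so a_2 = 1.
  41 = 13*3 + 2, so a_3 = 13.
  3 = 1*2 + 1, so a_4 = 1.
  2 = 2*1 + 0, so a_5 = 2.
The remainder reaches 0 after 6 divisions, so the expansion has 6 partial quotients, read off in order.

[10; 1, 1, 13, 1, 2]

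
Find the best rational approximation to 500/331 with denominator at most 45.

Expand x = 500/331 as a continued fraction with the Euclidean algorithm:
  500 = 1*331 + 169, so a_0 = 1.
  331 = 1*169 + 162, so a_1 = 1.
  169 = 1*162 + 7, so a_2 = 1.
  162 = 23*7 + 1, so a_3 = 23.
  7 = 7*1 + 0, so a_4 = 7.
so x = [1; 1, 1, 23, 7].
Convergents (p_i = a_i*p_{i-1} + p_{i-2}, q_i = a_i*q_{i-1} + q_{i-2} with p_{-2}=0, p_{-1}=1, q_{-2}=1, q_{-1}=0), until the denominator exceeds 45:
  i=0: a_0=1, p_0 = 1*1 + 0 = 1, q_0 = 1*0 + 1 = 1.
  i=1: a_1=1, p_1 = 1*1 + 1 = 2, q_1 = 1*1 + 0 = 1.
  i=2: a_2=1, p_2 = 1*2 + 1 = 3, q_2 = 1*1 + 1 = 2.
  i=3: a_3=23, p_3 = 23*3 + 2 = 71, q_3 = 23*2 + 1 = 47.
q_3 = 47 > 45, so the last convergent with denominator <= 45 is p_2/q_2 = 3/2.
The closest fraction with denominator <= 45 is either p_2/q_2 or the intermediate fraction (k*p_2 + p_1)/(k*q_2 + q_1) with the largest k >= 1 whose denominator stays <= 45; these approach x as k grows, and every other convergent or intermediate fraction in range is farther away.
Largest k: floor((45 - q_1)/q_2) = floor((45 - 1)/2) = 22.
That gives (22*3 + 2)/(22*2 + 1) = 68/45.
Compare the errors: |x - 3/2| = |500*2 - 3*331|/(331*2) = 7/662, and |x - 68/45| = |500*45 - 68*331|/(331*45) = 8/14895.
Cross-multiplying, 8*662 = 5296 < 104265 = 7*14895, so 8/14895 is smaller: the intermediate fraction 68/45 is closer to x than 3/2.

68/45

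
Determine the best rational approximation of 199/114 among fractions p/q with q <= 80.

103/59

Expand x = 199/114 as a continued fraction with the Euclidean algorithm:
  199 = 1*114 + 85, so a_0 = 1.
  114 = 1*85 + 29, so a_1 = 1.
  85 = 2*29 + 27, so a_2 = 2.
  29 = 1*27 + 2, so a_3 = 1.
  27 = 13*2 + 1, so a_4 = 13.
  2 = 2*1 + 0, so a_5 = 2.
so x = [1; 1, 2, 1, 13, 2].
Convergents (p_i = a_i*p_{i-1} + p_{i-2}, q_i = a_i*q_{i-1} + q_{i-2} with p_{-2}=0, p_{-1}=1, q_{-2}=1, q_{-1}=0), until the denominator exceeds 80:
  i=0: a_0=1, p_0 = 1*1 + 0 = 1, q_0 = 1*0 + 1 = 1.
  i=1: a_1=1, p_1 = 1*1 + 1 = 2, q_1 = 1*1 + 0 = 1.
  i=2: a_2=2, p_2 = 2*2 + 1 = 5, q_2 = 2*1 + 1 = 3.
  i=3: a_3=1, p_3 = 1*5 + 2 = 7, q_3 = 1*3 + 1 = 4.
  i=4: a_4=13, p_4 = 13*7 + 5 = 96, q_4 = 13*4 + 3 = 55.
  i=5: a_5=2, p_5 = 2*96 + 7 = 199, q_5 = 2*55 + 4 = 114.
q_5 = 114 > 80, so the last convergent with denominator <= 80 is p_4/q_4 = 96/55.
The closest fraction with denominator <= 80 is either p_4/q_4 or the intermediate fraction (k*p_4 + p_3)/(k*q_4 + q_3) with the largest k >= 1 whose denominator stays <= 80; these approach x as k grows, and every other convergent or intermediate fraction in range is farther away.
Largest k: floor((80 - q_3)/q_4) = floor((80 - 4)/55) = 1.
That gives (1*96 + 7)/(1*55 + 4) = 103/59.
Compare the errors: |x - 96/55| = |199*55 - 96*114|/(114*55) = 1/6270, and |x - 103/59| = |199*59 - 103*114|/(114*59) = 1/6726.
Cross-multiplying, 1*6270 = 6270 < 6726 = 1*6726, so 1/6726 is smaller: the intermediate fraction 103/59 is closer to x than 96/55.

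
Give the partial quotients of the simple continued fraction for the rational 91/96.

[0; 1, 18, 5]

Run the Euclidean algorithm on 91 and 96; the successive quotients are the partial quotients a_0, a_1, ... (each step inverts the fractional part left over by the previous one):
  91 = 0*96 + 91, so a_0 = 0.
  96 = 1*91 + 5, so a_1 = 1.
  91 = 18*5 + 1, so a_2 = 18.
  5 = 5*1 + 0, so a_3 = 5.
The remainder reaches 0 after 4 divisions, so the expansion has 4 partial quotients, read off in order.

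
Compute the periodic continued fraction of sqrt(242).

[15; (1, 1, 3, 1, 14, 1, 3, 1, 1, 30)]

Write x_i = (sqrt(242) + m_i)/d_i with (m_0, d_0) = (0, 1). a_0 = floor(sqrt(242)) = 15, since 15^2 = 225 <= 242 < 256 = 16^2.
Iterate m_{i+1} = d_i*a_i - m_i, d_{i+1} = (242 - m_{i+1}^2)/d_i, a_{i+1} = floor((a_0 + m_{i+1})/d_{i+1}):
  m_1 = 1*15 - 0 = 15, d_1 = (242 - 15^2)/1 = 17/1 = 17, a_1 = floor((15 + 15)/17) = 1.
  m_2 = 17*1 - 15 = 2, d_2 = (242 - 2^2)/17 = 238/17 = 14, a_2 = floor((15 + 2)/14) = 1.
  m_3 = 14*1 - 2 = 12, d_3 = (242 - 12^2)/14 = 98/14 = 7, a_3 = floor((15 + 12)/7) = 3.
  m_4 = 7*3 - 12 = 9, d_4 = (242 - 9^2)/7 = 161/7 = 23, a_4 = floor((15 + 9)/23) = 1.
  m_5 = 23*1 - 9 = 14, d_5 = (242 - 14^2)/23 = 46/23 = 2, a_5 = floor((15 + 14)/2) = 14.
  m_6 = 2*14 - 14 = 14, d_6 = (242 - 14^2)/2 = 46/2 = 23, a_6 = floor((15 + 14)/23) = 1.
  m_7 = 23*1 - 14 = 9, d_7 = (242 - 9^2)/23 = 161/23 = 7, a_7 = floor((15 + 9)/7) = 3.
  m_8 = 7*3 - 9 = 12, d_8 = (242 - 12^2)/7 = 98/7 = 14, a_8 = floor((15 + 12)/14) = 1.
  m_9 = 14*1 - 12 = 2, d_9 = (242 - 2^2)/14 = 238/14 = 17, a_9 = floor((15 + 2)/17) = 1.
  m_10 = 17*1 - 2 = 15, d_10 = (242 - 15^2)/17 = 17/17 = 1, a_10 = floor((15 + 15)/1) = 30.
  m_11 = 1*30 - 15 = 15, d_11 = (242 - 15^2)/1 = 17/1 = 17: (m_11, d_11) = (m_1, d_1) = (15, 17), so from here the quotients repeat a_1, ..., a_10; the period length is 10.
Hence the expansion of sqrt(242) is a_0 = 15 followed by the repeating block 1, 1, 3, 1, 14, 1, 3, 1, 1, 30 (period 10).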